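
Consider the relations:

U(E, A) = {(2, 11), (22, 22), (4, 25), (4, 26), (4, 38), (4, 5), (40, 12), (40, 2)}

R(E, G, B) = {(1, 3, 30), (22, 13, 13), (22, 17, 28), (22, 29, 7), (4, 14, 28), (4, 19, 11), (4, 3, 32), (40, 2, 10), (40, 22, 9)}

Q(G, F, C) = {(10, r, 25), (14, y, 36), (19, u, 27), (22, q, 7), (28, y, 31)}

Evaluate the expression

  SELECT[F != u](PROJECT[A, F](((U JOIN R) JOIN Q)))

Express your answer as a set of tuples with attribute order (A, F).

{(12, q), (2, q), (25, y), (26, y), (38, y), (5, y)}

Joining U and R on E yields {(22, 22, 13, 13), (22, 22, 17, 28), (22, 22, 29, 7), (4, 25, 14, 28), (4, 25, 19, 11), (4, 25, 3, 32), (4, 26, 14, 28), (4, 26, 19, 11), (4, 26, 3, 32), (4, 38, 14, 28), (4, 38, 19, 11), (4, 38, 3, 32), (4, 5, 14, 28), (4, 5, 19, 11), (4, 5, 3, 32), (40, 12, 2, 10), (40, 12, 22, 9), (40, 2, 2, 10), (40, 2, 22, 9)}.
Joining (U JOIN R) and Q on G yields {(4, 25, 14, 28, y, 36), (4, 25, 19, 11, u, 27), (4, 26, 14, 28, y, 36), (4, 26, 19, 11, u, 27), (4, 38, 14, 28, y, 36), (4, 38, 19, 11, u, 27), (4, 5, 14, 28, y, 36), (4, 5, 19, 11, u, 27), (40, 12, 22, 9, q, 7), (40, 2, 22, 9, q, 7)}.
Projecting to A, F: {(12, q), (2, q), (25, u), (25, y), (26, u), (26, y), (38, u), (38, y), (5, u), (5, y)}
σ[F != u]: keep tuples satisfying F != u → {(12, q), (2, q), (25, y), (26, y), (38, y), (5, y)}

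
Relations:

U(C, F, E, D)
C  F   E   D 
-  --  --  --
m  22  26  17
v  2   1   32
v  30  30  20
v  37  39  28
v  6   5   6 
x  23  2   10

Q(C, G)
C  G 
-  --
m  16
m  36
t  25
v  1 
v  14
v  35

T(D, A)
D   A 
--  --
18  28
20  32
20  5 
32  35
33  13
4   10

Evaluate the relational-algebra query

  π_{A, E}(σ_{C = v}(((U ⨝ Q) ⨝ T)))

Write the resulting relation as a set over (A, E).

{(32, 30), (35, 1), (5, 30)}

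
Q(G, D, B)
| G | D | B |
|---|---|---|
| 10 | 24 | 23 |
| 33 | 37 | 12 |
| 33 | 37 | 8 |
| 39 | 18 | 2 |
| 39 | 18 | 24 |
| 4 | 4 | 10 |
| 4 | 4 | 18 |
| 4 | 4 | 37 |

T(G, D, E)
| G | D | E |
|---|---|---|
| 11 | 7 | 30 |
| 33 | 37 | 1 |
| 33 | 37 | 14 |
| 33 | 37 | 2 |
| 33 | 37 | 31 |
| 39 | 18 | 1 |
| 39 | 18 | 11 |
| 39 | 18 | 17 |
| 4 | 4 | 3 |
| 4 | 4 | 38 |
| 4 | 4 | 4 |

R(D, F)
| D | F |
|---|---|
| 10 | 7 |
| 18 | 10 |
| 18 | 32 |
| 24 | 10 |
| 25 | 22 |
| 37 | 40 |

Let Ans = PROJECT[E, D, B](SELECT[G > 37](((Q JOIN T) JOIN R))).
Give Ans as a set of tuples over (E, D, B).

{(1, 18, 2), (1, 18, 24), (11, 18, 2), (11, 18, 24), (17, 18, 2), (17, 18, 24)}

Q ⋈ T (natural join on G, D): {(33, 37, 12, 1), (33, 37, 12, 14), (33, 37, 12, 2), (33, 37, 12, 31), (33, 37, 8, 1), (33, 37, 8, 14), (33, 37, 8, 2), (33, 37, 8, 31), (39, 18, 2, 1), (39, 18, 2, 11), (39, 18, 2, 17), (39, 18, 24, 1), (39, 18, 24, 11), (39, 18, 24, 17), (4, 4, 10, 3), (4, 4, 10, 38), (4, 4, 10, 4), (4, 4, 18, 3), (4, 4, 18, 38), (4, 4, 18, 4), (4, 4, 37, 3), (4, 4, 37, 38), (4, 4, 37, 4)}
(Q JOIN T) ⋈ R (natural join on D): {(33, 37, 12, 1, 40), (33, 37, 12, 14, 40), (33, 37, 12, 2, 40), (33, 37, 12, 31, 40), (33, 37, 8, 1, 40), (33, 37, 8, 14, 40), (33, 37, 8, 2, 40), (33, 37, 8, 31, 40), (39, 18, 2, 1, 10), (39, 18, 2, 1, 32), (39, 18, 2, 11, 10), (39, 18, 2, 11, 32), (39, 18, 2, 17, 10), (39, 18, 2, 17, 32), (39, 18, 24, 1, 10), (39, 18, 24, 1, 32), (39, 18, 24, 11, 10), (39, 18, 24, 11, 32), (39, 18, 24, 17, 10), (39, 18, 24, 17, 32)}
Apply σ_{G > 37}; surviving tuples: {(39, 18, 2, 1, 10), (39, 18, 2, 1, 32), (39, 18, 2, 11, 10), (39, 18, 2, 11, 32), (39, 18, 2, 17, 10), (39, 18, 2, 17, 32), (39, 18, 24, 1, 10), (39, 18, 24, 1, 32), (39, 18, 24, 11, 10), (39, 18, 24, 11, 32), (39, 18, 24, 17, 10), (39, 18, 24, 17, 32)}
Projecting to E, D, B (6 duplicate(s) eliminated): {(1, 18, 2), (1, 18, 24), (11, 18, 2), (11, 18, 24), (17, 18, 2), (17, 18, 24)}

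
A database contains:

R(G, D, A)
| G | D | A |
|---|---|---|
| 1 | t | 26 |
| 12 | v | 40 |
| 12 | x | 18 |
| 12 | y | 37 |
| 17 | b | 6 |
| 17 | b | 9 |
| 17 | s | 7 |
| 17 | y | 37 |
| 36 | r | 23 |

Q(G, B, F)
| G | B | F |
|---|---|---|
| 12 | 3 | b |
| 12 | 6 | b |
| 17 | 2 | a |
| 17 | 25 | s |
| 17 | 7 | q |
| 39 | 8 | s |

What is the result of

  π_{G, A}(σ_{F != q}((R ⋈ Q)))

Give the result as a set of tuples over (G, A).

R ⋈ Q (natural join on G): {(12, v, 40, 3, b), (12, v, 40, 6, b), (12, x, 18, 3, b), (12, x, 18, 6, b), (12, y, 37, 3, b), (12, y, 37, 6, b), (17, b, 6, 2, a), (17, b, 6, 25, s), (17, b, 6, 7, q), (17, b, 9, 2, a), (17, b, 9, 25, s), (17, b, 9, 7, q), (17, s, 7, 2, a), (17, s, 7, 25, s), (17, s, 7, 7, q), (17, y, 37, 2, a), (17, y, 37, 25, s), (17, y, 37, 7, q)}
σ[F != q]: keep tuples satisfying F != q → {(12, v, 40, 3, b), (12, v, 40, 6, b), (12, x, 18, 3, b), (12, x, 18, 6, b), (12, y, 37, 3, b), (12, y, 37, 6, b), (17, b, 6, 2, a), (17, b, 6, 25, s), (17, b, 9, 2, a), (17, b, 9, 25, s), (17, s, 7, 2, a), (17, s, 7, 25, s), (17, y, 37, 2, a), (17, y, 37, 25, s)}
π_{G, A} gives {(12, 18), (12, 37), (12, 40), (17, 37), (17, 6), (17, 7), (17, 9)} (7 duplicate(s) eliminated).

{(12, 18), (12, 37), (12, 40), (17, 37), (17, 6), (17, 7), (17, 9)}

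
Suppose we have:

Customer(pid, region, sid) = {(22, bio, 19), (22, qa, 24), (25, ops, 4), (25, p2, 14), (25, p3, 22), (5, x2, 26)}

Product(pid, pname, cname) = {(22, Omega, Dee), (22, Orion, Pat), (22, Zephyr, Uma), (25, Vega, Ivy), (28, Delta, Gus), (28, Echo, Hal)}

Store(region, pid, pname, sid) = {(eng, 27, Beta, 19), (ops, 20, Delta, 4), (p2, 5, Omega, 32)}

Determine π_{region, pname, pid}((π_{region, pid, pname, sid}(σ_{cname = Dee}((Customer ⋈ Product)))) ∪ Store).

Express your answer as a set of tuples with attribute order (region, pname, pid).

Joining Customer and Product on pid yields {(22, bio, 19, Omega, Dee), (22, bio, 19, Orion, Pat), (22, bio, 19, Zephyr, Uma), (22, qa, 24, Omega, Dee), (22, qa, 24, Orion, Pat), (22, qa, 24, Zephyr, Uma), (25, ops, 4, Vega, Ivy), (25, p2, 14, Vega, Ivy), (25, p3, 22, Vega, Ivy)}.
σ[cname = Dee]: keep tuples satisfying cname = Dee → {(22, bio, 19, Omega, Dee), (22, qa, 24, Omega, Dee)}
Keep only column(s) region, pid, pname, sid: {(bio, 22, Omega, 19), (qa, 22, Omega, 24)}
Taking the union: {(bio, 22, Omega, 19), (eng, 27, Beta, 19), (ops, 20, Delta, 4), (p2, 5, Omega, 32), (qa, 22, Omega, 24)}
Keep only column(s) region, pname, pid: {(bio, Omega, 22), (eng, Beta, 27), (ops, Delta, 20), (p2, Omega, 5), (qa, Omega, 22)}

{(bio, Omega, 22), (eng, Beta, 27), (ops, Delta, 20), (p2, Omega, 5), (qa, Omega, 22)}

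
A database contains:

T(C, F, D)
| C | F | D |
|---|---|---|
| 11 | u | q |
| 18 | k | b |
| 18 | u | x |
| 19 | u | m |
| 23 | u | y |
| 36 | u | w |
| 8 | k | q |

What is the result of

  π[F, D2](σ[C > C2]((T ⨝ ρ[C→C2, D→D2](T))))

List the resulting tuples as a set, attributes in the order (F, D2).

ρ[C→C2, D→D2]: schema becomes (C2, F, D2); tuples unchanged.
T ⋈ ρ[C→C2, D→D2](T) (natural join on F): {(11, u, q, 11, q), (11, u, q, 18, x), (11, u, q, 19, m), (11, u, q, 23, y), (11, u, q, 36, w), (18, k, b, 18, b), (18, k, b, 8, q), (18, u, x, 11, q), (18, u, x, 18, x), (18, u, x, 19, m), (18, u, x, 23, y), (18, u, x, 36, w), (19, u, m, 11, q), (19, u, m, 18, x), (19, u, m, 19, m), (19, u, m, 23, y), (19, u, m, 36, w), (23, u, y, 11, q), (23, u, y, 18, x), (23, u, y, 19, m), (23, u, y, 23, y), (23, u, y, 36, w), (36, u, w, 11, q), (36, u, w, 18, x), (36, u, w, 19, m), (36, u, w, 23, y), (36, u, w, 36, w), (8, k, q, 18, b), (8, k, q, 8, q)}
Filtering on C > C2 leaves {(18, k, b, 8, q), (18, u, x, 11, q), (19, u, m, 11, q), (19, u, m, 18, x), (23, u, y, 11, q), (23, u, y, 18, x), (23, u, y, 19, m), (36, u, w, 11, q), (36, u, w, 18, x), (36, u, w, 19, m), (36, u, w, 23, y)}.
Keep only column(s) F, D2 (6 duplicate(s) eliminated): {(k, q), (u, m), (u, q), (u, x), (u, y)}

{(k, q), (u, m), (u, q), (u, x), (u, y)}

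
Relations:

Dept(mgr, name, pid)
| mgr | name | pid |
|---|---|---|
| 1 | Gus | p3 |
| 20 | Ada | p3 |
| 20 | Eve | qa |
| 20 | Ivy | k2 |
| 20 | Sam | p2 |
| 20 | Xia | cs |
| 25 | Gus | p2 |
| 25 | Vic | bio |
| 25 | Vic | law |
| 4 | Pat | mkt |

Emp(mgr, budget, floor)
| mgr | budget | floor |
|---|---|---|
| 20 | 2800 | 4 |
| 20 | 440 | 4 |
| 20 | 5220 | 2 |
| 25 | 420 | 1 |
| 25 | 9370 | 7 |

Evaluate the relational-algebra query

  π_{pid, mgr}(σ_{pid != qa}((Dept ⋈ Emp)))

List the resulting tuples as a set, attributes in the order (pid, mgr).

Natural join on mgr: {(20, Ada, p3, 2800, 4), (20, Ada, p3, 440, 4), (20, Ada, p3, 5220, 2), (20, Eve, qa, 2800, 4), (20, Eve, qa, 440, 4), (20, Eve, qa, 5220, 2), (20, Ivy, k2, 2800, 4), (20, Ivy, k2, 440, 4), (20, Ivy, k2, 5220, 2), (20, Sam, p2, 2800, 4), (20, Sam, p2, 440, 4), (20, Sam, p2, 5220, 2), (20, Xia, cs, 2800, 4), (20, Xia, cs, 440, 4), (20, Xia, cs, 5220, 2), (25, Gus, p2, 420, 1), (25, Gus, p2, 9370, 7), (25, Vic, bio, 420, 1), (25, Vic, bio, 9370, 7), (25, Vic, law, 420, 1), (25, Vic, law, 9370, 7)}
Apply σ_{pid != qa}; surviving tuples: {(20, Ada, p3, 2800, 4), (20, Ada, p3, 440, 4), (20, Ada, p3, 5220, 2), (20, Ivy, k2, 2800, 4), (20, Ivy, k2, 440, 4), (20, Ivy, k2, 5220, 2), (20, Sam, p2, 2800, 4), (20, Sam, p2, 440, 4), (20, Sam, p2, 5220, 2), (20, Xia, cs, 2800, 4), (20, Xia, cs, 440, 4), (20, Xia, cs, 5220, 2), (25, Gus, p2, 420, 1), (25, Gus, p2, 9370, 7), (25, Vic, bio, 420, 1), (25, Vic, bio, 9370, 7), (25, Vic, law, 420, 1), (25, Vic, law, 9370, 7)}
π[pid, mgr]: project onto (pid, mgr) (11 duplicate(s) eliminated) → {(bio, 25), (cs, 20), (k2, 20), (law, 25), (p2, 20), (p2, 25), (p3, 20)}

{(bio, 25), (cs, 20), (k2, 20), (law, 25), (p2, 20), (p2, 25), (p3, 20)}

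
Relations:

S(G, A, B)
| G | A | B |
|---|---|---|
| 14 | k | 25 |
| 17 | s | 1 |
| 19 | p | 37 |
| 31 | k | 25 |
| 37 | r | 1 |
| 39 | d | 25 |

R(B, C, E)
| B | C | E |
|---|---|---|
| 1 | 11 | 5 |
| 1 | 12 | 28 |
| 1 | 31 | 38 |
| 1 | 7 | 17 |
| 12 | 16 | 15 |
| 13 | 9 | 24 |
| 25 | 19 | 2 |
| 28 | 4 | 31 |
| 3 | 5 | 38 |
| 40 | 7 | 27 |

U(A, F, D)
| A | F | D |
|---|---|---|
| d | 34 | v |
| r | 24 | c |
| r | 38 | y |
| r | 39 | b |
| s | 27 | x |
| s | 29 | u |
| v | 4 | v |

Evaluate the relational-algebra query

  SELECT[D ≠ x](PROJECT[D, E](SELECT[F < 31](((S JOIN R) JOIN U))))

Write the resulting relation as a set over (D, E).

S ⋈ R (natural join on B): {(14, k, 25, 19, 2), (17, s, 1, 11, 5), (17, s, 1, 12, 28), (17, s, 1, 31, 38), (17, s, 1, 7, 17), (31, k, 25, 19, 2), (37, r, 1, 11, 5), (37, r, 1, 12, 28), (37, r, 1, 31, 38), (37, r, 1, 7, 17), (39, d, 25, 19, 2)}
(S JOIN R) ⋈ U (natural join on A): {(17, s, 1, 11, 5, 27, x), (17, s, 1, 11, 5, 29, u), (17, s, 1, 12, 28, 27, x), (17, s, 1, 12, 28, 29, u), (17, s, 1, 31, 38, 27, x), (17, s, 1, 31, 38, 29, u), (17, s, 1, 7, 17, 27, x), (17, s, 1, 7, 17, 29, u), (37, r, 1, 11, 5, 24, c), (37, r, 1, 11, 5, 38, y), (37, r, 1, 11, 5, 39, b), (37, r, 1, 12, 28, 24, c), (37, r, 1, 12, 28, 38, y), (37, r, 1, 12, 28, 39, b), (37, r, 1, 31, 38, 24, c), (37, r, 1, 31, 38, 38, y), (37, r, 1, 31, 38, 39, b), (37, r, 1, 7, 17, 24, c), (37, r, 1, 7, 17, 38, y), (37, r, 1, 7, 17, 39, b), (39, d, 25, 19, 2, 34, v)}
σ[F < 31]: keep tuples satisfying F < 31 → {(17, s, 1, 11, 5, 27, x), (17, s, 1, 11, 5, 29, u), (17, s, 1, 12, 28, 27, x), (17, s, 1, 12, 28, 29, u), (17, s, 1, 31, 38, 27, x), (17, s, 1, 31, 38, 29, u), (17, s, 1, 7, 17, 27, x), (17, s, 1, 7, 17, 29, u), (37, r, 1, 11, 5, 24, c), (37, r, 1, 12, 28, 24, c), (37, r, 1, 31, 38, 24, c), (37, r, 1, 7, 17, 24, c)}
π[D, E]: project onto (D, E) → {(c, 17), (c, 28), (c, 38), (c, 5), (u, 17), (u, 28), (u, 38), (u, 5), (x, 17), (x, 28), (x, 38), (x, 5)}
σ[D ≠ x]: keep tuples satisfying D ≠ x → {(c, 17), (c, 28), (c, 38), (c, 5), (u, 17), (u, 28), (u, 38), (u, 5)}

{(c, 17), (c, 28), (c, 38), (c, 5), (u, 17), (u, 28), (u, 38), (u, 5)}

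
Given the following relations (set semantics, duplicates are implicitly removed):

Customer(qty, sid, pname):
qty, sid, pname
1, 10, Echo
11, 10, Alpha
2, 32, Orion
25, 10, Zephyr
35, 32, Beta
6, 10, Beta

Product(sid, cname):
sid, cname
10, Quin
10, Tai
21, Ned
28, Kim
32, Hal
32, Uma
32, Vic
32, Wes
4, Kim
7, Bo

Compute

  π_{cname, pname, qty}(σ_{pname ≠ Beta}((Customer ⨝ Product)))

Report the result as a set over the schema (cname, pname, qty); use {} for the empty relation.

Joining Customer and Product on sid yields {(1, 10, Echo, Quin), (1, 10, Echo, Tai), (11, 10, Alpha, Quin), (11, 10, Alpha, Tai), (2, 32, Orion, Hal), (2, 32, Orion, Uma), (2, 32, Orion, Vic), (2, 32, Orion, Wes), (25, 10, Zephyr, Quin), (25, 10, Zephyr, Tai), (35, 32, Beta, Hal), (35, 32, Beta, Uma), (35, 32, Beta, Vic), (35, 32, Beta, Wes), (6, 10, Beta, Quin), (6, 10, Beta, Tai)}.
Filtering on pname ≠ Beta leaves {(1, 10, Echo, Quin), (1, 10, Echo, Tai), (11, 10, Alpha, Quin), (11, 10, Alpha, Tai), (2, 32, Orion, Hal), (2, 32, Orion, Uma), (2, 32, Orion, Vic), (2, 32, Orion, Wes), (25, 10, Zephyr, Quin), (25, 10, Zephyr, Tai)}.
π_{cname, pname, qty} gives {(Hal, Orion, 2), (Quin, Alpha, 11), (Quin, Echo, 1), (Quin, Zephyr, 25), (Tai, Alpha, 11), (Tai, Echo, 1), (Tai, Zephyr, 25), (Uma, Orion, 2), (Vic, Orion, 2), (Wes, Orion, 2)}.

{(Hal, Orion, 2), (Quin, Alpha, 11), (Quin, Echo, 1), (Quin, Zephyr, 25), (Tai, Alpha, 11), (Tai, Echo, 1), (Tai, Zephyr, 25), (Uma, Orion, 2), (Vic, Orion, 2), (Wes, Orion, 2)}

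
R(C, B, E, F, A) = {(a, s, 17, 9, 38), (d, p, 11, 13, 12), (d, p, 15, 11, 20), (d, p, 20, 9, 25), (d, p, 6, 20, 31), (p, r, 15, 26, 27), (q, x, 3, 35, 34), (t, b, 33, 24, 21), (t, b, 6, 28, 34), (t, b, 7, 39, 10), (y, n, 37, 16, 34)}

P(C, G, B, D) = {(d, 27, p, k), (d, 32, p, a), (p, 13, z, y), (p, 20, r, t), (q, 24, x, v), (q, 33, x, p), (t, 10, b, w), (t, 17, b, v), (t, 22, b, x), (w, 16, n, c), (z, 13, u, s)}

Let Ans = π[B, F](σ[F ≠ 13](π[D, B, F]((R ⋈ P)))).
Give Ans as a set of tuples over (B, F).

{(b, 24), (b, 28), (b, 39), (p, 11), (p, 20), (p, 9), (r, 26), (x, 35)}

Natural join on C, B: {(d, p, 11, 13, 12, 27, k), (d, p, 11, 13, 12, 32, a), (d, p, 15, 11, 20, 27, k), (d, p, 15, 11, 20, 32, a), (d, p, 20, 9, 25, 27, k), (d, p, 20, 9, 25, 32, a), (d, p, 6, 20, 31, 27, k), (d, p, 6, 20, 31, 32, a), (p, r, 15, 26, 27, 20, t), (q, x, 3, 35, 34, 24, v), (q, x, 3, 35, 34, 33, p), (t, b, 33, 24, 21, 10, w), (t, b, 33, 24, 21, 17, v), (t, b, 33, 24, 21, 22, x), (t, b, 6, 28, 34, 10, w), (t, b, 6, 28, 34, 17, v), (t, b, 6, 28, 34, 22, x), (t, b, 7, 39, 10, 10, w), (t, b, 7, 39, 10, 17, v), (t, b, 7, 39, 10, 22, x)}
Keep only column(s) D, B, F: {(a, p, 11), (a, p, 13), (a, p, 20), (a, p, 9), (k, p, 11), (k, p, 13), (k, p, 20), (k, p, 9), (p, x, 35), (t, r, 26), (v, b, 24), (v, b, 28), (v, b, 39), (v, x, 35), (w, b, 24), (w, b, 28), (w, b, 39), (x, b, 24), (x, b, 28), (x, b, 39)}
Selection F ≠ 13: {(a, p, 11), (a, p, 20), (a, p, 9), (k, p, 11), (k, p, 20), (k, p, 9), (p, x, 35), (t, r, 26), (v, b, 24), (v, b, 28), (v, b, 39), (v, x, 35), (w, b, 24), (w, b, 28), (w, b, 39), (x, b, 24), (x, b, 28), (x, b, 39)}
Keep only column(s) B, F (10 duplicate(s) eliminated): {(b, 24), (b, 28), (b, 39), (p, 11), (p, 20), (p, 9), (r, 26), (x, 35)}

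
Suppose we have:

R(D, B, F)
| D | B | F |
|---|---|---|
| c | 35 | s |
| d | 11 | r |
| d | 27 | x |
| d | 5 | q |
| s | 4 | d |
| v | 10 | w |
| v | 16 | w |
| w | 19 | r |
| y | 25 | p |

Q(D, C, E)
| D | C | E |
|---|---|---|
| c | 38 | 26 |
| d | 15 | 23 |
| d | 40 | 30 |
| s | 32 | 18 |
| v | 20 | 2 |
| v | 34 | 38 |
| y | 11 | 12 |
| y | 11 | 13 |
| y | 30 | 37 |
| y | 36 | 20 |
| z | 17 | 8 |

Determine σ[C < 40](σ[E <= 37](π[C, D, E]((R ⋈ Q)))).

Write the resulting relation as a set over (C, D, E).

Joining R and Q on D yields {(c, 35, s, 38, 26), (d, 11, r, 15, 23), (d, 11, r, 40, 30), (d, 27, x, 15, 23), (d, 27, x, 40, 30), (d, 5, q, 15, 23), (d, 5, q, 40, 30), (s, 4, d, 32, 18), (v, 10, w, 20, 2), (v, 10, w, 34, 38), (v, 16, w, 20, 2), (v, 16, w, 34, 38), (y, 25, p, 11, 12), (y, 25, p, 11, 13), (y, 25, p, 30, 37), (y, 25, p, 36, 20)}.
Keep only column(s) C, D, E (6 duplicate(s) eliminated): {(11, y, 12), (11, y, 13), (15, d, 23), (20, v, 2), (30, y, 37), (32, s, 18), (34, v, 38), (36, y, 20), (38, c, 26), (40, d, 30)}
σ[E <= 37]: keep tuples satisfying E <= 37 → {(11, y, 12), (11, y, 13), (15, d, 23), (20, v, 2), (30, y, 37), (32, s, 18), (36, y, 20), (38, c, 26), (40, d, 30)}
σ[C < 40]: keep tuples satisfying C < 40 → {(11, y, 12), (11, y, 13), (15, d, 23), (20, v, 2), (30, y, 37), (32, s, 18), (36, y, 20), (38, c, 26)}

{(11, y, 12), (11, y, 13), (15, d, 23), (20, v, 2), (30, y, 37), (32, s, 18), (36, y, 20), (38, c, 26)}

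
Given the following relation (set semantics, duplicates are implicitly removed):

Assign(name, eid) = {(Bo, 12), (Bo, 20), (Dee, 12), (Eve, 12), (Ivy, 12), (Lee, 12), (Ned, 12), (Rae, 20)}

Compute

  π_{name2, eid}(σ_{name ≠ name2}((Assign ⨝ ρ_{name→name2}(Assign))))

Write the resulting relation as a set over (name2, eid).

{(Bo, 12), (Bo, 20), (Dee, 12), (Eve, 12), (Ivy, 12), (Lee, 12), (Ned, 12), (Rae, 20)}

ρ[name→name2]: schema becomes (name2, eid); tuples unchanged.
Joining Assign and ρ_{name→name2}(Assign) on eid yields {(Bo, 12, Bo), (Bo, 12, Dee), (Bo, 12, Eve), (Bo, 12, Ivy), (Bo, 12, Lee), (Bo, 12, Ned), (Bo, 20, Bo), (Bo, 20, Rae), (Dee, 12, Bo), (Dee, 12, Dee), (Dee, 12, Eve), (Dee, 12, Ivy), (Dee, 12, Lee), (Dee, 12, Ned), (Eve, 12, Bo), (Eve, 12, Dee), (Eve, 12, Eve), (Eve, 12, Ivy), (Eve, 12, Lee), (Eve, 12, Ned), (Ivy, 12, Bo), (Ivy, 12, Dee), (Ivy, 12, Eve), (Ivy, 12, Ivy), (Ivy, 12, Lee), (Ivy, 12, Ned), (Lee, 12, Bo), (Lee, 12, Dee), (Lee, 12, Eve), (Lee, 12, Ivy), (Lee, 12, Lee), (Lee, 12, Ned), (Ned, 12, Bo), (Ned, 12, Dee), (Ned, 12, Eve), (Ned, 12, Ivy), (Ned, 12, Lee), (Ned, 12, Ned), (Rae, 20, Bo), (Rae, 20, Rae)}.
Selection name ≠ name2: {(Bo, 12, Dee), (Bo, 12, Eve), (Bo, 12, Ivy), (Bo, 12, Lee), (Bo, 12, Ned), (Bo, 20, Rae), (Dee, 12, Bo), (Dee, 12, Eve), (Dee, 12, Ivy), (Dee, 12, Lee), (Dee, 12, Ned), (Eve, 12, Bo), (Eve, 12, Dee), (Eve, 12, Ivy), (Eve, 12, Lee), (Eve, 12, Ned), (Ivy, 12, Bo), (Ivy, 12, Dee), (Ivy, 12, Eve), (Ivy, 12, Lee), (Ivy, 12, Ned), (Lee, 12, Bo), (Lee, 12, Dee), (Lee, 12, Eve), (Lee, 12, Ivy), (Lee, 12, Ned), (Ned, 12, Bo), (Ned, 12, Dee), (Ned, 12, Eve), (Ned, 12, Ivy), (Ned, 12, Lee), (Rae, 20, Bo)}
Projecting to name2, eid (24 duplicate(s) eliminated): {(Bo, 12), (Bo, 20), (Dee, 12), (Eve, 12), (Ivy, 12), (Lee, 12), (Ned, 12), (Rae, 20)}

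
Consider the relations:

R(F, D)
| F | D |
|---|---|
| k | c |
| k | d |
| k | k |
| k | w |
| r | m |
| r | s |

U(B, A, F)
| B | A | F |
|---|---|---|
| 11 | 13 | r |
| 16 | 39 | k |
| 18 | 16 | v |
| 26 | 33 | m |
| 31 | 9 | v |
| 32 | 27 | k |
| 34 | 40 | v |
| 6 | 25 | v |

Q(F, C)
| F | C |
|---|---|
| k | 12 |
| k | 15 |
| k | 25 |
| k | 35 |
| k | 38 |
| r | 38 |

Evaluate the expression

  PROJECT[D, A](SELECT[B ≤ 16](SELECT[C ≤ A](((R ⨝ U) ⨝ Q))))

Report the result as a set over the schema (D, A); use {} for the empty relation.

{(c, 39), (d, 39), (k, 39), (w, 39)}

Joining R and U on F yields {(k, c, 16, 39), (k, c, 32, 27), (k, d, 16, 39), (k, d, 32, 27), (k, k, 16, 39), (k, k, 32, 27), (k, w, 16, 39), (k, w, 32, 27), (r, m, 11, 13), (r, s, 11, 13)}.
Joining (R ⨝ U) and Q on F yields {(k, c, 16, 39, 12), (k, c, 16, 39, 15), (k, c, 16, 39, 25), (k, c, 16, 39, 35), (k, c, 16, 39, 38), (k, c, 32, 27, 12), (k, c, 32, 27, 15), (k, c, 32, 27, 25), (k, c, 32, 27, 35), (k, c, 32, 27, 38), (k, d, 16, 39, 12), (k, d, 16, 39, 15), (k, d, 16, 39, 25), (k, d, 16, 39, 35), (k, d, 16, 39, 38), (k, d, 32, 27, 12), (k, d, 32, 27, 15), (k, d, 32, 27, 25), (k, d, 32, 27, 35), (k, d, 32, 27, 38), (k, k, 16, 39, 12), (k, k, 16, 39, 15), (k, k, 16, 39, 25), (k, k, 16, 39, 35), (k, k, 16, 39, 38), (k, k, 32, 27, 12), (k, k, 32, 27, 15), (k, k, 32, 27, 25), (k, k, 32, 27, 35), (k, k, 32, 27, 38), (k, w, 16, 39, 12), (k, w, 16, 39, 15), (k, w, 16, 39, 25), (k, w, 16, 39, 35), (k, w, 16, 39, 38), (k, w, 32, 27, 12), (k, w, 32, 27, 15), (k, w, 32, 27, 25), (k, w, 32, 27, 35), (k, w, 32, 27, 38), (r, m, 11, 13, 38), (r, s, 11, 13, 38)}.
σ[C ≤ A]: keep tuples satisfying C ≤ A → {(k, c, 16, 39, 12), (k, c, 16, 39, 15), (k, c, 16, 39, 25), (k, c, 16, 39, 35), (k, c, 16, 39, 38), (k, c, 32, 27, 12), (k, c, 32, 27, 15), (k, c, 32, 27, 25), (k, d, 16, 39, 12), (k, d, 16, 39, 15), (k, d, 16, 39, 25), (k, d, 16, 39, 35), (k, d, 16, 39, 38), (k, d, 32, 27, 12), (k, d, 32, 27, 15), (k, d, 32, 27, 25), (k, k, 16, 39, 12), (k, k, 16, 39, 15), (k, k, 16, 39, 25), (k, k, 16, 39, 35), (k, k, 16, 39, 38), (k, k, 32, 27, 12), (k, k, 32, 27, 15), (k, k, 32, 27, 25), (k, w, 16, 39, 12), (k, w, 16, 39, 15), (k, w, 16, 39, 25), (k, w, 16, 39, 35), (k, w, 16, 39, 38), (k, w, 32, 27, 12), (k, w, 32, 27, 15), (k, w, 32, 27, 25)}
σ[B ≤ 16]: keep tuples satisfying B ≤ 16 → {(k, c, 16, 39, 12), (k, c, 16, 39, 15), (k, c, 16, 39, 25), (k, c, 16, 39, 35), (k, c, 16, 39, 38), (k, d, 16, 39, 12), (k, d, 16, 39, 15), (k, d, 16, 39, 25), (k, d, 16, 39, 35), (k, d, 16, 39, 38), (k, k, 16, 39, 12), (k, k, 16, 39, 15), (k, k, 16, 39, 25), (k, k, 16, 39, 35), (k, k, 16, 39, 38), (k, w, 16, 39, 12), (k, w, 16, 39, 15), (k, w, 16, 39, 25), (k, w, 16, 39, 35), (k, w, 16, 39, 38)}
π_{D, A} gives {(c, 39), (d, 39), (k, 39), (w, 39)} (16 duplicate(s) eliminated).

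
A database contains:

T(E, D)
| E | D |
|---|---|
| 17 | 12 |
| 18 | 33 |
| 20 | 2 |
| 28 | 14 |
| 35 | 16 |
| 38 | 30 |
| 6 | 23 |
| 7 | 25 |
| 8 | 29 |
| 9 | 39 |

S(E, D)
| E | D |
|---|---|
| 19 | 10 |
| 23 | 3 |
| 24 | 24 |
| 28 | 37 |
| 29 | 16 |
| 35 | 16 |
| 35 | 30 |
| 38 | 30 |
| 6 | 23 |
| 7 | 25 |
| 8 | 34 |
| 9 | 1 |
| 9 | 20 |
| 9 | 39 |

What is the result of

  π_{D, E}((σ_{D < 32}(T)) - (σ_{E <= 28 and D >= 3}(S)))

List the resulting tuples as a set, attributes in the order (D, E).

{(12, 17), (14, 28), (16, 35), (2, 20), (29, 8), (30, 38)}

σ[D < 32]: keep tuples satisfying D < 32 → {(17, 12), (20, 2), (28, 14), (35, 16), (38, 30), (6, 23), (7, 25), (8, 29)}
σ[E <= 28 and D >= 3]: keep tuples satisfying E <= 28 and D >= 3 → {(19, 10), (23, 3), (24, 24), (28, 37), (6, 23), (7, 25), (8, 34), (9, 20), (9, 39)}
Set difference of the two operands is {(17, 12), (20, 2), (28, 14), (35, 16), (38, 30), (8, 29)}.
π_{D, E} gives {(12, 17), (14, 28), (16, 35), (2, 20), (29, 8), (30, 38)}.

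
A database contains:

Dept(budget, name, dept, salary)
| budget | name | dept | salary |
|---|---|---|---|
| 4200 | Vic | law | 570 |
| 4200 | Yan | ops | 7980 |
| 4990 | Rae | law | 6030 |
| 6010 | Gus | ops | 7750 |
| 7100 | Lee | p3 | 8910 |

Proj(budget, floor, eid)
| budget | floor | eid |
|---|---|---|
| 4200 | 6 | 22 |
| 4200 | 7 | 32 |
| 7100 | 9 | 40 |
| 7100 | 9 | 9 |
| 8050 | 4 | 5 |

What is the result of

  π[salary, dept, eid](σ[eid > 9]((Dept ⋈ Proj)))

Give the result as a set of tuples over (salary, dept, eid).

Dept ⋈ Proj (natural join on budget): {(4200, Vic, law, 570, 6, 22), (4200, Vic, law, 570, 7, 32), (4200, Yan, ops, 7980, 6, 22), (4200, Yan, ops, 7980, 7, 32), (7100, Lee, p3, 8910, 9, 40), (7100, Lee, p3, 8910, 9, 9)}
Selection eid > 9: {(4200, Vic, law, 570, 6, 22), (4200, Vic, law, 570, 7, 32), (4200, Yan, ops, 7980, 6, 22), (4200, Yan, ops, 7980, 7, 32), (7100, Lee, p3, 8910, 9, 40)}
π[salary, dept, eid]: project onto (salary, dept, eid) → {(570, law, 22), (570, law, 32), (7980, ops, 22), (7980, ops, 32), (8910, p3, 40)}

{(570, law, 22), (570, law, 32), (7980, ops, 22), (7980, ops, 32), (8910, p3, 40)}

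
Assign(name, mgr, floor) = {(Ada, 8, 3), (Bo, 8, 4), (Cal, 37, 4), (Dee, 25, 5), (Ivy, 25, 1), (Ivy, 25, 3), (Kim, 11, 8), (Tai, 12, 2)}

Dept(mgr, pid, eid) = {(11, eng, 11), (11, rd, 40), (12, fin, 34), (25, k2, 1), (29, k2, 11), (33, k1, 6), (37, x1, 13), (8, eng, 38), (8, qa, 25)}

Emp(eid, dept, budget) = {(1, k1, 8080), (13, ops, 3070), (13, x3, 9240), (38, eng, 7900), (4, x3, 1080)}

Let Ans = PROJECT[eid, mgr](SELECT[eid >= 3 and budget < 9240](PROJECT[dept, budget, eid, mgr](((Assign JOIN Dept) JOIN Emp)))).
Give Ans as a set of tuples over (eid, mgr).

{(13, 37), (38, 8)}

Joining Assign and Dept on mgr yields {(Ada, 8, 3, eng, 38), (Ada, 8, 3, qa, 25), (Bo, 8, 4, eng, 38), (Bo, 8, 4, qa, 25), (Cal, 37, 4, x1, 13), (Dee, 25, 5, k2, 1), (Ivy, 25, 1, k2, 1), (Ivy, 25, 3, k2, 1), (Kim, 11, 8, eng, 11), (Kim, 11, 8, rd, 40), (Tai, 12, 2, fin, 34)}.
Joining (Assign JOIN Dept) and Emp on eid yields {(Ada, 8, 3, eng, 38, eng, 7900), (Bo, 8, 4, eng, 38, eng, 7900), (Cal, 37, 4, x1, 13, ops, 3070), (Cal, 37, 4, x1, 13, x3, 9240), (Dee, 25, 5, k2, 1, k1, 8080), (Ivy, 25, 1, k2, 1, k1, 8080), (Ivy, 25, 3, k2, 1, k1, 8080)}.
π[dept, budget, eid, mgr]: project onto (dept, budget, eid, mgr) (3 duplicate(s) eliminated) → {(eng, 7900, 38, 8), (k1, 8080, 1, 25), (ops, 3070, 13, 37), (x3, 9240, 13, 37)}
Selection eid >= 3 and budget < 9240: {(eng, 7900, 38, 8), (ops, 3070, 13, 37)}
π[eid, mgr]: project onto (eid, mgr) → {(13, 37), (38, 8)}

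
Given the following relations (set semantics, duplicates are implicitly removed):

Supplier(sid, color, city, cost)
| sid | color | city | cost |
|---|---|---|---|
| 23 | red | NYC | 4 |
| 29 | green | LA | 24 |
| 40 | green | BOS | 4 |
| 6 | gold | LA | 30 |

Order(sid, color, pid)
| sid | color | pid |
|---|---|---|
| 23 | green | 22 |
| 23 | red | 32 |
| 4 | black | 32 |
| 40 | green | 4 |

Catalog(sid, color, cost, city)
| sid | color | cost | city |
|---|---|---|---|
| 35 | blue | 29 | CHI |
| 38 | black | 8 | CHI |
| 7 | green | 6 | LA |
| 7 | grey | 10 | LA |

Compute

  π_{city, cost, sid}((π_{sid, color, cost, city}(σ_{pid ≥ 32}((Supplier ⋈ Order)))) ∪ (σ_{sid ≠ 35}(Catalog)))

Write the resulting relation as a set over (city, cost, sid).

Natural join on sid, color: {(23, red, NYC, 4, 32), (40, green, BOS, 4, 4)}
Filtering on pid ≥ 32 leaves {(23, red, NYC, 4, 32)}.
π_{sid, color, cost, city} gives {(23, red, 4, NYC)}.
Filtering on sid ≠ 35 leaves {(38, black, 8, CHI), (7, green, 6, LA), (7, grey, 10, LA)}.
Set union of the two operands is {(23, red, 4, NYC), (38, black, 8, CHI), (7, green, 6, LA), (7, grey, 10, LA)}.
π_{city, cost, sid} gives {(CHI, 8, 38), (LA, 10, 7), (LA, 6, 7), (NYC, 4, 23)}.

{(CHI, 8, 38), (LA, 10, 7), (LA, 6, 7), (NYC, 4, 23)}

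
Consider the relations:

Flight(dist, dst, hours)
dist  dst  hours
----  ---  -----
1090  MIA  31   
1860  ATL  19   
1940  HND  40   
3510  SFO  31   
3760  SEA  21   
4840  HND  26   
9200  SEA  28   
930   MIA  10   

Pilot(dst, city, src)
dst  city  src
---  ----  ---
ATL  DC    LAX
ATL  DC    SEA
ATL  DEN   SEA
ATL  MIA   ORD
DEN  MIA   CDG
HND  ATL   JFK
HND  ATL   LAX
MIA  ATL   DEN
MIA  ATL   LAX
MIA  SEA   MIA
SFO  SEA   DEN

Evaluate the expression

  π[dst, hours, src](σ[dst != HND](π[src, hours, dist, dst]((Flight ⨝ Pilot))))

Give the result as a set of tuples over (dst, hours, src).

{(ATL, 19, LAX), (ATL, 19, ORD), (ATL, 19, SEA), (MIA, 10, DEN), (MIA, 10, LAX), (MIA, 10, MIA), (MIA, 31, DEN), (MIA, 31, LAX), (MIA, 31, MIA), (SFO, 31, DEN)}

Natural join on dst: {(1090, MIA, 31, ATL, DEN), (1090, MIA, 31, ATL, LAX), (1090, MIA, 31, SEA, MIA), (1860, ATL, 19, DC, LAX), (1860, ATL, 19, DC, SEA), (1860, ATL, 19, DEN, SEA), (1860, ATL, 19, MIA, ORD), (1940, HND, 40, ATL, JFK), (1940, HND, 40, ATL, LAX), (3510, SFO, 31, SEA, DEN), (4840, HND, 26, ATL, JFK), (4840, HND, 26, ATL, LAX), (930, MIA, 10, ATL, DEN), (930, MIA, 10, ATL, LAX), (930, MIA, 10, SEA, MIA)}
Keep only column(s) src, hours, dist, dst (1 duplicate(s) eliminated): {(DEN, 10, 930, MIA), (DEN, 31, 1090, MIA), (DEN, 31, 3510, SFO), (JFK, 26, 4840, HND), (JFK, 40, 1940, HND), (LAX, 10, 930, MIA), (LAX, 19, 1860, ATL), (LAX, 26, 4840, HND), (LAX, 31, 1090, MIA), (LAX, 40, 1940, HND), (MIA, 10, 930, MIA), (MIA, 31, 1090, MIA), (ORD, 19, 1860, ATL), (SEA, 19, 1860, ATL)}
Filtering on dst != HND leaves {(DEN, 10, 930, MIA), (DEN, 31, 1090, MIA), (DEN, 31, 3510, SFO), (LAX, 10, 930, MIA), (LAX, 19, 1860, ATL), (LAX, 31, 1090, MIA), (MIA, 10, 930, MIA), (MIA, 31, 1090, MIA), (ORD, 19, 1860, ATL), (SEA, 19, 1860, ATL)}.
Keep only column(s) dst, hours, src: {(ATL, 19, LAX), (ATL, 19, ORD), (ATL, 19, SEA), (MIA, 10, DEN), (MIA, 10, LAX), (MIA, 10, MIA), (MIA, 31, DEN), (MIA, 31, LAX), (MIA, 31, MIA), (SFO, 31, DEN)}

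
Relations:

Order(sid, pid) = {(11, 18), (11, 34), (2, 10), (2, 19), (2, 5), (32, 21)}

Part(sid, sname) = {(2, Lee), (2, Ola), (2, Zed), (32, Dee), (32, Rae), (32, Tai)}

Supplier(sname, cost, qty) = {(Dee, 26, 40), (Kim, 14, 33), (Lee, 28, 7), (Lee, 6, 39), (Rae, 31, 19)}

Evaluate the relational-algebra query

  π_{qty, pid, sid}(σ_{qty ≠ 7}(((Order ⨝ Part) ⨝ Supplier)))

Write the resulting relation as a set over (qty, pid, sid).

Order ⋈ Part (natural join on sid): {(2, 10, Lee), (2, 10, Ola), (2, 10, Zed), (2, 19, Lee), (2, 19, Ola), (2, 19, Zed), (2, 5, Lee), (2, 5, Ola), (2, 5, Zed), (32, 21, Dee), (32, 21, Rae), (32, 21, Tai)}
(Order ⨝ Part) ⋈ Supplier (natural join on sname): {(2, 10, Lee, 28, 7), (2, 10, Lee, 6, 39), (2, 19, Lee, 28, 7), (2, 19, Lee, 6, 39), (2, 5, Lee, 28, 7), (2, 5, Lee, 6, 39), (32, 21, Dee, 26, 40), (32, 21, Rae, 31, 19)}
Apply σ_{qty ≠ 7}; surviving tuples: {(2, 10, Lee, 6, 39), (2, 19, Lee, 6, 39), (2, 5, Lee, 6, 39), (32, 21, Dee, 26, 40), (32, 21, Rae, 31, 19)}
Projecting to qty, pid, sid: {(19, 21, 32), (39, 10, 2), (39, 19, 2), (39, 5, 2), (40, 21, 32)}

{(19, 21, 32), (39, 10, 2), (39, 19, 2), (39, 5, 2), (40, 21, 32)}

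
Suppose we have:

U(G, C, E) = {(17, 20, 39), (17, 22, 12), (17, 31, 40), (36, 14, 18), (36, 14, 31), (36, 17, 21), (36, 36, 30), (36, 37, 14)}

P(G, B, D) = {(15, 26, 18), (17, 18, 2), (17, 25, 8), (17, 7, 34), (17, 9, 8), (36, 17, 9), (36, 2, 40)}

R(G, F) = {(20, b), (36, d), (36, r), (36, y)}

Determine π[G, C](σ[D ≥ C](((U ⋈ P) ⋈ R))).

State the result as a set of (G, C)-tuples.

{(36, 14), (36, 17), (36, 36), (36, 37)}

Joining U and P on G yields {(17, 20, 39, 18, 2), (17, 20, 39, 25, 8), (17, 20, 39, 7, 34), (17, 20, 39, 9, 8), (17, 22, 12, 18, 2), (17, 22, 12, 25, 8), (17, 22, 12, 7, 34), (17, 22, 12, 9, 8), (17, 31, 40, 18, 2), (17, 31, 40, 25, 8), (17, 31, 40, 7, 34), (17, 31, 40, 9, 8), (36, 14, 18, 17, 9), (36, 14, 18, 2, 40), (36, 14, 31, 17, 9), (36, 14, 31, 2, 40), (36, 17, 21, 17, 9), (36, 17, 21, 2, 40), (36, 36, 30, 17, 9), (36, 36, 30, 2, 40), (36, 37, 14, 17, 9), (36, 37, 14, 2, 40)}.
Joining (U ⋈ P) and R on G yields {(36, 14, 18, 17, 9, d), (36, 14, 18, 17, 9, r), (36, 14, 18, 17, 9, y), (36, 14, 18, 2, 40, d), (36, 14, 18, 2, 40, r), (36, 14, 18, 2, 40, y), (36, 14, 31, 17, 9, d), (36, 14, 31, 17, 9, r), (36, 14, 31, 17, 9, y), (36, 14, 31, 2, 40, d), (36, 14, 31, 2, 40, r), (36, 14, 31, 2, 40, y), (36, 17, 21, 17, 9, d), (36, 17, 21, 17, 9, r), (36, 17, 21, 17, 9, y), (36, 17, 21, 2, 40, d), (36, 17, 21, 2, 40, r), (36, 17, 21, 2, 40, y), (36, 36, 30, 17, 9, d), (36, 36, 30, 17, 9, r), (36, 36, 30, 17, 9, y), (36, 36, 30, 2, 40, d), (36, 36, 30, 2, 40, r), (36, 36, 30, 2, 40, y), (36, 37, 14, 17, 9, d), (36, 37, 14, 17, 9, r), (36, 37, 14, 17, 9, y), (36, 37, 14, 2, 40, d), (36, 37, 14, 2, 40, r), (36, 37, 14, 2, 40, y)}.
σ[D ≥ C]: keep tuples satisfying D ≥ C → {(36, 14, 18, 2, 40, d), (36, 14, 18, 2, 40, r), (36, 14, 18, 2, 40, y), (36, 14, 31, 2, 40, d), (36, 14, 31, 2, 40, r), (36, 14, 31, 2, 40, y), (36, 17, 21, 2, 40, d), (36, 17, 21, 2, 40, r), (36, 17, 21, 2, 40, y), (36, 36, 30, 2, 40, d), (36, 36, 30, 2, 40, r), (36, 36, 30, 2, 40, y), (36, 37, 14, 2, 40, d), (36, 37, 14, 2, 40, r), (36, 37, 14, 2, 40, y)}
Keep only column(s) G, C (11 duplicate(s) eliminated): {(36, 14), (36, 17), (36, 36), (36, 37)}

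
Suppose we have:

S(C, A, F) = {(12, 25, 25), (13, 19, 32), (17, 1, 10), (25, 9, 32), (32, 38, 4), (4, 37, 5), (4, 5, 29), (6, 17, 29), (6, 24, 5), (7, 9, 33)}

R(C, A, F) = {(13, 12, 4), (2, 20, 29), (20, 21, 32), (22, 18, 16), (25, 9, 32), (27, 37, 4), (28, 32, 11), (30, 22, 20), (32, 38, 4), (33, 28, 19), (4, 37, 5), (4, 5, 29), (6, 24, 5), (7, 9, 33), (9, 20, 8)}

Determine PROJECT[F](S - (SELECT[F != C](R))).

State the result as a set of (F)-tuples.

σ[F != C]: keep tuples satisfying F != C → {(13, 12, 4), (2, 20, 29), (20, 21, 32), (22, 18, 16), (25, 9, 32), (27, 37, 4), (28, 32, 11), (30, 22, 20), (32, 38, 4), (33, 28, 19), (4, 37, 5), (4, 5, 29), (6, 24, 5), (7, 9, 33), (9, 20, 8)}
Set difference of the two operands is {(12, 25, 25), (13, 19, 32), (17, 1, 10), (6, 17, 29)}.
π_{F} gives {10, 25, 29, 32}.

{10, 25, 29, 32}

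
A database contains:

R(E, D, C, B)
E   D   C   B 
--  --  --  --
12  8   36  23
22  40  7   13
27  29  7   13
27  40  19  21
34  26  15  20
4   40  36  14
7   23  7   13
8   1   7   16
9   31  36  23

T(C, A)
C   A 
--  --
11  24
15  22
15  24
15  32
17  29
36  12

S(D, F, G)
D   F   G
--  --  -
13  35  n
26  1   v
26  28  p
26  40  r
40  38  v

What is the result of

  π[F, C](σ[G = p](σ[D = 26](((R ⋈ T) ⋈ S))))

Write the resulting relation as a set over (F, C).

{(28, 15)}

Joining R and T on C yields {(12, 8, 36, 23, 12), (34, 26, 15, 20, 22), (34, 26, 15, 20, 24), (34, 26, 15, 20, 32), (4, 40, 36, 14, 12), (9, 31, 36, 23, 12)}.
Joining (R ⋈ T) and S on D yields {(34, 26, 15, 20, 22, 1, v), (34, 26, 15, 20, 22, 28, p), (34, 26, 15, 20, 22, 40, r), (34, 26, 15, 20, 24, 1, v), (34, 26, 15, 20, 24, 28, p), (34, 26, 15, 20, 24, 40, r), (34, 26, 15, 20, 32, 1, v), (34, 26, 15, 20, 32, 28, p), (34, 26, 15, 20, 32, 40, r), (4, 40, 36, 14, 12, 38, v)}.
σ[D = 26]: keep tuples satisfying D = 26 → {(34, 26, 15, 20, 22, 1, v), (34, 26, 15, 20, 22, 28, p), (34, 26, 15, 20, 22, 40, r), (34, 26, 15, 20, 24, 1, v), (34, 26, 15, 20, 24, 28, p), (34, 26, 15, 20, 24, 40, r), (34, 26, 15, 20, 32, 1, v), (34, 26, 15, 20, 32, 28, p), (34, 26, 15, 20, 32, 40, r)}
σ[G = p]: keep tuples satisfying G = p → {(34, 26, 15, 20, 22, 28, p), (34, 26, 15, 20, 24, 28, p), (34, 26, 15, 20, 32, 28, p)}
Keep only column(s) F, C (2 duplicate(s) eliminated): {(28, 15)}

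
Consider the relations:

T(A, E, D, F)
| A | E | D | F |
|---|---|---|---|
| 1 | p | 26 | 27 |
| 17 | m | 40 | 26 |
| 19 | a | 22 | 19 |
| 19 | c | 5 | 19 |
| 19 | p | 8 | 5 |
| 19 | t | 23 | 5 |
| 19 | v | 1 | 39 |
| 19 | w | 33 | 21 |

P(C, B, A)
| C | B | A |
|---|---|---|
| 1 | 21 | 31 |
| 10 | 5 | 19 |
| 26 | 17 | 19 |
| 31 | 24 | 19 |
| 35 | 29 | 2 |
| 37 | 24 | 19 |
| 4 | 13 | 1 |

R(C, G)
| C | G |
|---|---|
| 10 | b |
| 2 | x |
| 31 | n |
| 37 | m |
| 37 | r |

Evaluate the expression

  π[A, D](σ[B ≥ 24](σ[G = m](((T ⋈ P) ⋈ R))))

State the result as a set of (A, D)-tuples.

{(19, 1), (19, 22), (19, 23), (19, 33), (19, 5), (19, 8)}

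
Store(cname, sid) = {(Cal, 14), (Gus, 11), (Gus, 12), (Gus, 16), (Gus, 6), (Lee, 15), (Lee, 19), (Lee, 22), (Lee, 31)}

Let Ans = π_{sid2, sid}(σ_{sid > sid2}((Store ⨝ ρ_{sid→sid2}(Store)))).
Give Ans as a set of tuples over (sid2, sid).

{(11, 12), (11, 16), (12, 16), (15, 19), (15, 22), (15, 31), (19, 22), (19, 31), (22, 31), (6, 11), (6, 12), (6, 16)}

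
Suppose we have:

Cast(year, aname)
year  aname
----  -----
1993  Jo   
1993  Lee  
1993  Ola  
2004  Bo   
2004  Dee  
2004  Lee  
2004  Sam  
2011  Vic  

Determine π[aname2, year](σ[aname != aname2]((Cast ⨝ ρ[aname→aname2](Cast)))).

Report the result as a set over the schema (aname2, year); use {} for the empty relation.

{(Bo, 2004), (Dee, 2004), (Jo, 1993), (Lee, 1993), (Lee, 2004), (Ola, 1993), (Sam, 2004)}

ρ[aname→aname2]: schema becomes (year, aname2); tuples unchanged.
Natural join on year: {(1993, Jo, Jo), (1993, Jo, Lee), (1993, Jo, Ola), (1993, Lee, Jo), (1993, Lee, Lee), (1993, Lee, Ola), (1993, Ola, Jo), (1993, Ola, Lee), (1993, Ola, Ola), (2004, Bo, Bo), (2004, Bo, Dee), (2004, Bo, Lee), (2004, Bo, Sam), (2004, Dee, Bo), (2004, Dee, Dee), (2004, Dee, Lee), (2004, Dee, Sam), (2004, Lee, Bo), (2004, Lee, Dee), (2004, Lee, Lee), (2004, Lee, Sam), (2004, Sam, Bo), (2004, Sam, Dee), (2004, Sam, Lee), (2004, Sam, Sam), (2011, Vic, Vic)}
σ[aname != aname2]: keep tuples satisfying aname != aname2 → {(1993, Jo, Lee), (1993, Jo, Ola), (1993, Lee, Jo), (1993, Lee, Ola), (1993, Ola, Jo), (1993, Ola, Lee), (2004, Bo, Dee), (2004, Bo, Lee), (2004, Bo, Sam), (2004, Dee, Bo), (2004, Dee, Lee), (2004, Dee, Sam), (2004, Lee, Bo), (2004, Lee, Dee), (2004, Lee, Sam), (2004, Sam, Bo), (2004, Sam, Dee), (2004, Sam, Lee)}
π[aname2, year]: project onto (aname2, year) (11 duplicate(s) eliminated) → {(Bo, 2004), (Dee, 2004), (Jo, 1993), (Lee, 1993), (Lee, 2004), (Ola, 1993), (Sam, 2004)}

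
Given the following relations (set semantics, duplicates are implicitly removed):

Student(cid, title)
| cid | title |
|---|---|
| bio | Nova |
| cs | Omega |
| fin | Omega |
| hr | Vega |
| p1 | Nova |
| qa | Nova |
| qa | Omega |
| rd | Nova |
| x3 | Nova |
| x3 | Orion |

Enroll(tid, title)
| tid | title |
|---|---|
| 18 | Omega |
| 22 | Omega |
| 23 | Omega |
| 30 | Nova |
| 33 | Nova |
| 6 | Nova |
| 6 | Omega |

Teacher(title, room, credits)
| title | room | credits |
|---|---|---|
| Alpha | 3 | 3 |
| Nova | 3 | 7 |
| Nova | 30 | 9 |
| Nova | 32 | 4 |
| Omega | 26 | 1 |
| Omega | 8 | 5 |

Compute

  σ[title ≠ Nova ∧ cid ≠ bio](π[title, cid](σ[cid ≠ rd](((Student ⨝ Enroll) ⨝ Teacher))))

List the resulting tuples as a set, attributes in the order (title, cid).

{(Omega, cs), (Omega, fin), (Omega, qa)}

Student ⋈ Enroll (natural join on title): {(bio, Nova, 30), (bio, Nova, 33), (bio, Nova, 6), (cs, Omega, 18), (cs, Omega, 22), (cs, Omega, 23), (cs, Omega, 6), (fin, Omega, 18), (fin, Omega, 22), (fin, Omega, 23), (fin, Omega, 6), (p1, Nova, 30), (p1, Nova, 33), (p1, Nova, 6), (qa, Nova, 30), (qa, Nova, 33), (qa, Nova, 6), (qa, Omega, 18), (qa, Omega, 22), (qa, Omega, 23), (qa, Omega, 6), (rd, Nova, 30), (rd, Nova, 33), (rd, Nova, 6), (x3, Nova, 30), (x3, Nova, 33), (x3, Nova, 6)}
(Student ⨝ Enroll) ⋈ Teacher (natural join on title): {(bio, Nova, 30, 3, 7), (bio, Nova, 30, 30, 9), (bio, Nova, 30, 32, 4), (bio, Nova, 33, 3, 7), (bio, Nova, 33, 30, 9), (bio, Nova, 33, 32, 4), (bio, Nova, 6, 3, 7), (bio, Nova, 6, 30, 9), (bio, Nova, 6, 32, 4), (cs, Omega, 18, 26, 1), (cs, Omega, 18, 8, 5), (cs, Omega, 22, 26, 1), (cs, Omega, 22, 8, 5), (cs, Omega, 23, 26, 1), (cs, Omega, 23, 8, 5), (cs, Omega, 6, 26, 1), (cs, Omega, 6, 8, 5), (fin, Omega, 18, 26, 1), (fin, Omega, 18, 8, 5), (fin, Omega, 22, 26, 1), (fin, Omega, 22, 8, 5), (fin, Omega, 23, 26, 1), (fin, Omega, 23, 8, 5), (fin, Omega, 6, 26, 1), (fin, Omega, 6, 8, 5), (p1, Nova, 30, 3, 7), (p1, Nova, 30, 30, 9), (p1, Nova, 30, 32, 4), (p1, Nova, 33, 3, 7), (p1, Nova, 33, 30, 9), (p1, Nova, 33, 32, 4), (p1, Nova, 6, 3, 7), (p1, Nova, 6, 30, 9), (p1, Nova, 6, 32, 4), (qa, Nova, 30, 3, 7), (qa, Nova, 30, 30, 9), (qa, Nova, 30, 32, 4), (qa, Nova, 33, 3, 7), (qa, Nova, 33, 30, 9), (qa, Nova, 33, 32, 4), (qa, Nova, 6, 3, 7), (qa, Nova, 6, 30, 9), (qa, Nova, 6, 32, 4), (qa, Omega, 18, 26, 1), (qa, Omega, 18, 8, 5), (qa, Omega, 22, 26, 1), (qa, Omega, 22, 8, 5), (qa, Omega, 23, 26, 1), (qa, Omega, 23, 8, 5), (qa, Omega, 6, 26, 1), (qa, Omega, 6, 8, 5), (rd, Nova, 30, 3, 7), (rd, Nova, 30, 30, 9), (rd, Nova, 30, 32, 4), (rd, Nova, 33, 3, 7), (rd, Nova, 33, 30, 9), (rd, Nova, 33, 32, 4), (rd, Nova, 6, 3, 7), (rd, Nova, 6, 30, 9), (rd, Nova, 6, 32, 4), (x3, Nova, 30, 3, 7), (x3, Nova, 30, 30, 9), (x3, Nova, 30, 32, 4), (x3, Nova, 33, 3, 7), (x3, Nova, 33, 30, 9), (x3, Nova, 33, 32, 4), (x3, Nova, 6, 3, 7), (x3, Nova, 6, 30, 9), (x3, Nova, 6, 32, 4)}
σ[cid ≠ rd]: keep tuples satisfying cid ≠ rd → {(bio, Nova, 30, 3, 7), (bio, Nova, 30, 30, 9), (bio, Nova, 30, 32, 4), (bio, Nova, 33, 3, 7), (bio, Nova, 33, 30, 9), (bio, Nova, 33, 32, 4), (bio, Nova, 6, 3, 7), (bio, Nova, 6, 30, 9), (bio, Nova, 6, 32, 4), (cs, Omega, 18, 26, 1), (cs, Omega, 18, 8, 5), (cs, Omega, 22, 26, 1), (cs, Omega, 22, 8, 5), (cs, Omega, 23, 26, 1), (cs, Omega, 23, 8, 5), (cs, Omega, 6, 26, 1), (cs, Omega, 6, 8, 5), (fin, Omega, 18, 26, 1), (fin, Omega, 18, 8, 5), (fin, Omega, 22, 26, 1), (fin, Omega, 22, 8, 5), (fin, Omega, 23, 26, 1), (fin, Omega, 23, 8, 5), (fin, Omega, 6, 26, 1), (fin, Omega, 6, 8, 5), (p1, Nova, 30, 3, 7), (p1, Nova, 30, 30, 9), (p1, Nova, 30, 32, 4), (p1, Nova, 33, 3, 7), (p1, Nova, 33, 30, 9), (p1, Nova, 33, 32, 4), (p1, Nova, 6, 3, 7), (p1, Nova, 6, 30, 9), (p1, Nova, 6, 32, 4), (qa, Nova, 30, 3, 7), (qa, Nova, 30, 30, 9), (qa, Nova, 30, 32, 4), (qa, Nova, 33, 3, 7), (qa, Nova, 33, 30, 9), (qa, Nova, 33, 32, 4), (qa, Nova, 6, 3, 7), (qa, Nova, 6, 30, 9), (qa, Nova, 6, 32, 4), (qa, Omega, 18, 26, 1), (qa, Omega, 18, 8, 5), (qa, Omega, 22, 26, 1), (qa, Omega, 22, 8, 5), (qa, Omega, 23, 26, 1), (qa, Omega, 23, 8, 5), (qa, Omega, 6, 26, 1), (qa, Omega, 6, 8, 5), (x3, Nova, 30, 3, 7), (x3, Nova, 30, 30, 9), (x3, Nova, 30, 32, 4), (x3, Nova, 33, 3, 7), (x3, Nova, 33, 30, 9), (x3, Nova, 33, 32, 4), (x3, Nova, 6, 3, 7), (x3, Nova, 6, 30, 9), (x3, Nova, 6, 32, 4)}
Projecting to title, cid (53 duplicate(s) eliminated): {(Nova, bio), (Nova, p1), (Nova, qa), (Nova, x3), (Omega, cs), (Omega, fin), (Omega, qa)}
σ[title ≠ Nova ∧ cid ≠ bio]: keep tuples satisfying title ≠ Nova ∧ cid ≠ bio → {(Omega, cs), (Omega, fin), (Omega, qa)}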